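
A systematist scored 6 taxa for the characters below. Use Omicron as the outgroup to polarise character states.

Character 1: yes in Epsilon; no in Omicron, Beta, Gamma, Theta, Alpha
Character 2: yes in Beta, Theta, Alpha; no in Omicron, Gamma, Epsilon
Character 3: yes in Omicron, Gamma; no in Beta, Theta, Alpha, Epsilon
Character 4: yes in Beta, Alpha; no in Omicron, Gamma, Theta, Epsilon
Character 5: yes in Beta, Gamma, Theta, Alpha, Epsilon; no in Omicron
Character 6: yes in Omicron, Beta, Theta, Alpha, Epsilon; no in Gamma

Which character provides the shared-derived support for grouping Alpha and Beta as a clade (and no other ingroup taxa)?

Character 4

Character polarity is set by the outgroup: the derived state is whichever differs from the outgroup's state, so for Character 3, Character 6 the derived state is 'no', and for the remaining characters it is 'yes'.
Character 1 (derived state 'yes') is unique to Epsilon (autapomorphy; uninformative for grouping).
Character 2: derived state 'yes' in Alpha, Beta, and Theta only — synapomorphy for {Alpha, Beta, Theta}.
Only Alpha, Beta, Epsilon, and Theta show the derived state 'no' for Character 3, supporting them as a clade.
Only Alpha and Beta show the derived state 'yes' for Character 4, supporting them as a clade.
All ingroup taxa share the derived state 'yes' for Character 5; it defines the ingroup but does not resolve relationships within it.
Character 6 (derived state 'no') is unique to Gamma (autapomorphy; uninformative for grouping).
Most parsimonious ingroup topology: ((((Beta,Alpha),Theta),Epsilon),Gamma).
The clade {Alpha, Beta} is supported by Character 4: its derived state 'yes' occurs in exactly those taxa and in no other taxon (including the outgroup).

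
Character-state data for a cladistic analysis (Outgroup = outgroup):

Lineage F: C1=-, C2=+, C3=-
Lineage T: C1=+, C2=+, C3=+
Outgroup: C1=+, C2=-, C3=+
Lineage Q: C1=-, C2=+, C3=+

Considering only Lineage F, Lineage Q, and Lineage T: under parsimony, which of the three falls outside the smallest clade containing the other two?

Character polarity is set by the outgroup: the derived state is whichever differs from the outgroup's state, so for C1, C3 the derived state is '-', and for the remaining characters it is '+'.
C1 (derived state '-') is shared by Lineage F and Lineage Q — a synapomorphy uniting that clade.
All ingroup taxa share the derived state '+' for C2; it defines the ingroup but does not resolve relationships within it.
C3 (derived state '-') is unique to Lineage F (autapomorphy; uninformative for grouping).
Most parsimonious ingroup topology: ((Lineage Q,Lineage F),Lineage T).
Lineage F and Lineage Q share a more recent common ancestor with each other than either does with Lineage T, so Lineage T is the least closely related of the three.

Lineage T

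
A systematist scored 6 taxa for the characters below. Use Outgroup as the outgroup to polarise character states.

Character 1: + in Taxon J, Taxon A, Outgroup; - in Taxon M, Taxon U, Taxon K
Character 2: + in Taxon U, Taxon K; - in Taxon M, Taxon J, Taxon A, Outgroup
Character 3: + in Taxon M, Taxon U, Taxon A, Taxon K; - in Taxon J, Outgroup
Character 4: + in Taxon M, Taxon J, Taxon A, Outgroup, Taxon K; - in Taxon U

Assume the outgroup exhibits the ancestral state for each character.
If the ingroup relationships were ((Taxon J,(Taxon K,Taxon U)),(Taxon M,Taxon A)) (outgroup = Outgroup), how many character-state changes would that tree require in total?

6

Map each character onto ((Taxon J,(Taxon K,Taxon U)),(Taxon M,Taxon A)) (rooted by Outgroup) and count the minimum state changes it requires (Fitch parsimony):
Character 1: 2; Character 2: 1; Character 3: 2; Character 4: 1.
Total tree length = 6.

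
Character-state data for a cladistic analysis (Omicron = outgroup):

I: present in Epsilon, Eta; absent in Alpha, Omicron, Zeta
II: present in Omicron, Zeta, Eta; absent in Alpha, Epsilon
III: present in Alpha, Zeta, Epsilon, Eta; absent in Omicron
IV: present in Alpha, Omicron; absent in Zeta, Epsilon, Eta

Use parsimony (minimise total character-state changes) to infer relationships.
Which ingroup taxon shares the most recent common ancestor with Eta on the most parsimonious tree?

Character polarity is set by the outgroup: the derived state is whichever differs from the outgroup's state, so for II, IV the derived state is 'absent', and for the remaining characters it is 'present'.
I: derived state 'present' in Epsilon and Eta only — synapomorphy for {Epsilon, Eta}.
II (state 'absent') occurs in Alpha and Epsilon but conflicts with the nesting implied by the other characters — most parsimoniously interpreted as homoplasy.
All ingroup taxa share the derived state 'present' for III; it defines the ingroup but does not resolve relationships within it.
Only Epsilon, Eta, and Zeta show the derived state 'absent' for IV, supporting them as a clade.
Most parsimonious ingroup topology: (Alpha,((Eta,Epsilon),Zeta)).
Eta and Epsilon form a cherry on this tree, so they are sister taxa.

Epsilon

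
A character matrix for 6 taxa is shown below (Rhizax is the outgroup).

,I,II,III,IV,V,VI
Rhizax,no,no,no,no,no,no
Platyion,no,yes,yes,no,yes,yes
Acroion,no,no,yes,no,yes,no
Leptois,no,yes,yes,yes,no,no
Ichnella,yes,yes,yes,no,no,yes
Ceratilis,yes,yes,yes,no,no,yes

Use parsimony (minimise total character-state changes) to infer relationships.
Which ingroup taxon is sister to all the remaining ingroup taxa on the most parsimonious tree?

Acroion

The outgroup has state 'no' for every character, so 'yes' is the derived state throughout.
Only Ceratilis and Ichnella show the derived state 'yes' for I, supporting them as a clade.
II (derived state 'yes') is shared by Ceratilis, Ichnella, Leptois, and Platyion — a synapomorphy uniting that clade.
III (derived state 'yes') is shared by all ingroup taxa — unites the whole ingroup.
IV: derived state 'yes' in Leptois only — an autapomorphy, so it tells us nothing about relationships among taxa.
V (state 'yes') occurs in Acroion and Platyion but conflicts with the nesting implied by the other characters — most parsimoniously interpreted as homoplasy.
VI: derived state 'yes' in Ceratilis, Ichnella, and Platyion only — synapomorphy for {Ceratilis, Ichnella, Platyion}.
Most parsimonious ingroup topology: (((Platyion,(Ichnella,Ceratilis)),Leptois),Acroion).
Acroion is sister to the clade containing all other ingroup taxa, so it is the earliest-diverging (most basal) ingroup lineage.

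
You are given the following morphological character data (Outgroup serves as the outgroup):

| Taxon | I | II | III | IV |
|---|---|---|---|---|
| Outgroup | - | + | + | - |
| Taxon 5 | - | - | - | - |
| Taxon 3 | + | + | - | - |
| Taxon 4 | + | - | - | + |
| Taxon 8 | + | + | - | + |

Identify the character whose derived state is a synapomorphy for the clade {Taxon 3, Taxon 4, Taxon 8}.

I

Character polarity is set by the outgroup: the derived state is whichever differs from the outgroup's state, so for II, III the derived state is '-', and for the remaining characters it is '+'.
I (derived state '+') is shared by Taxon 3, Taxon 4, and Taxon 8 — a synapomorphy uniting that clade.
II groups Taxon 4 and Taxon 5, which is incompatible with the clades supported by the remaining characters; treating it as convergent (homoplasy) costs fewer steps than any alternative tree.
All ingroup taxa share the derived state '-' for III; it defines the ingroup but does not resolve relationships within it.
Only Taxon 4 and Taxon 8 show the derived state '+' for IV, supporting them as a clade.
Most parsimonious ingroup topology: (((Taxon 8,Taxon 4),Taxon 3),Taxon 5).
The clade {Taxon 3, Taxon 4, Taxon 8} is supported by I: its derived state '+' occurs in exactly those taxa and in no other taxon (including the outgroup).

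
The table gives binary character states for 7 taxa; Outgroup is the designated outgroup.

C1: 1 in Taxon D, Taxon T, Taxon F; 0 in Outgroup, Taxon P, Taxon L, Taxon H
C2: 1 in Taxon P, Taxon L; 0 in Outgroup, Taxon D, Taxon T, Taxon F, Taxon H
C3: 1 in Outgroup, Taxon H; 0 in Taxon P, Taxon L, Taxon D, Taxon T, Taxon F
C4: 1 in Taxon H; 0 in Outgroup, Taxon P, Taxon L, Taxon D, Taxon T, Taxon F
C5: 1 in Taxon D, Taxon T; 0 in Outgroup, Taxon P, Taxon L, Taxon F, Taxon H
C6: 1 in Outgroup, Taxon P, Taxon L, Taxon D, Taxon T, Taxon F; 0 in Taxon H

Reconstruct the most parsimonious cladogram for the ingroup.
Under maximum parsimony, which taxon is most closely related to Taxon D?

Character polarity is set by the outgroup: the derived state is whichever differs from the outgroup's state, so for C3, C6 the derived state is '0', and for the remaining characters it is '1'.
C1: derived state '1' in Taxon D, Taxon F, and Taxon T only — synapomorphy for {Taxon D, Taxon F, Taxon T}.
Only Taxon L and Taxon P show the derived state '1' for C2, supporting them as a clade.
C3 (derived state '0') is shared by Taxon D, Taxon F, Taxon L, Taxon P, and Taxon T — a synapomorphy uniting that clade.
C4 (derived state '1') is unique to Taxon H (autapomorphy; uninformative for grouping).
Only Taxon D and Taxon T show the derived state '1' for C5, supporting them as a clade.
C6 (derived state '0') is unique to Taxon H (autapomorphy; uninformative for grouping).
Most parsimonious ingroup topology: (((Taxon P,Taxon L),((Taxon D,Taxon T),Taxon F)),Taxon H).
Taxon D and Taxon T form a cherry on this tree, so they are sister taxa.

Taxon T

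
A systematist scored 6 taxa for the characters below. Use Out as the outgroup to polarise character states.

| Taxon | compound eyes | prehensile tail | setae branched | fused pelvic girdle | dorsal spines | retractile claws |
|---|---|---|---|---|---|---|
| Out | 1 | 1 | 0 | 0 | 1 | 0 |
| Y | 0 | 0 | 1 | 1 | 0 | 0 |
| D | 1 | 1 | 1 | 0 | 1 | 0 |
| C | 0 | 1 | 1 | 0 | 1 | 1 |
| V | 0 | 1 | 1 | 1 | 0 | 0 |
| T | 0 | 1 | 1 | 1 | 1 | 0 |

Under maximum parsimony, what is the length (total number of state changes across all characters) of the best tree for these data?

6

Character polarity is set by the outgroup: the derived state is whichever differs from the outgroup's state, so for compound eyes, prehensile tail, dorsal spines the derived state is '0', and for the remaining characters it is '1'.
compound eyes (derived state '0') is shared by C, T, V, and Y — a synapomorphy uniting that clade.
prehensile tail: derived state '0' in Y only — an autapomorphy, so it tells us nothing about relationships among taxa.
All ingroup taxa share the derived state '1' for setae branched; it defines the ingroup but does not resolve relationships within it.
Only T, V, and Y show the derived state '1' for fused pelvic girdle, supporting them as a clade.
dorsal spines (derived state '0') is shared by V and Y — a synapomorphy uniting that clade.
retractile claws: derived state '1' in C only — an autapomorphy, so it tells us nothing about relationships among taxa.
Most parsimonious ingroup topology: ((((Y,V),T),C),D).
Changes per character on this tree: compound eyes: 1; prehensile tail: 1; setae branched: 1; fused pelvic girdle: 1; dorsal spines: 1; retractile claws: 1.
Total = 6.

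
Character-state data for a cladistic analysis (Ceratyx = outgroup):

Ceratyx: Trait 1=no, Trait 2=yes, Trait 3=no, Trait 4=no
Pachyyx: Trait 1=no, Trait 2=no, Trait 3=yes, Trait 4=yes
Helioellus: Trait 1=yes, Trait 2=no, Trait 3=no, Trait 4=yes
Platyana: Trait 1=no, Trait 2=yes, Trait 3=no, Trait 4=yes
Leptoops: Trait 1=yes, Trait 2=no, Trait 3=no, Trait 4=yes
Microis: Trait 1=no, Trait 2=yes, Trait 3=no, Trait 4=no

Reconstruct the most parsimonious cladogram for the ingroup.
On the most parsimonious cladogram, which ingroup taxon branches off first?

Character polarity is set by the outgroup: the derived state is whichever differs from the outgroup's state, so for Trait 2 the derived state is 'no', and for the remaining characters it is 'yes'.
Only Helioellus and Leptoops show the derived state 'yes' for Trait 1, supporting them as a clade.
Trait 2: derived state 'no' in Helioellus, Leptoops, and Pachyyx only — synapomorphy for {Helioellus, Leptoops, Pachyyx}.
Trait 3 (derived state 'yes') is unique to Pachyyx (autapomorphy; uninformative for grouping).
Trait 4 (derived state 'yes') is shared by Helioellus, Leptoops, Pachyyx, and Platyana — a synapomorphy uniting that clade.
Most parsimonious ingroup topology: (((Pachyyx,(Helioellus,Leptoops)),Platyana),Microis).
Microis is sister to the clade containing all other ingroup taxa, so it is the earliest-diverging (most basal) ingroup lineage.

Microis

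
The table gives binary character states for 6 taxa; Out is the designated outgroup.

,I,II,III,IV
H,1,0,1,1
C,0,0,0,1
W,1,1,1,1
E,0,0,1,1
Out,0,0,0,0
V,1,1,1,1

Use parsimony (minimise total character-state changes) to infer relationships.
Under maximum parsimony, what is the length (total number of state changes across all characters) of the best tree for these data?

4

The outgroup has state '0' for every character, so '1' is the derived state throughout.
I: derived state '1' in H, V, and W only — synapomorphy for {H, V, W}.
II (derived state '1') is shared by V and W — a synapomorphy uniting that clade.
III: derived state '1' in E, H, V, and W only — synapomorphy for {E, H, V, W}.
All ingroup taxa share the derived state '1' for IV; it defines the ingroup but does not resolve relationships within it.
Most parsimonious ingroup topology: ((((W,V),H),E),C).
Changes per character on this tree: I: 1; II: 1; III: 1; IV: 1.
Total = 4.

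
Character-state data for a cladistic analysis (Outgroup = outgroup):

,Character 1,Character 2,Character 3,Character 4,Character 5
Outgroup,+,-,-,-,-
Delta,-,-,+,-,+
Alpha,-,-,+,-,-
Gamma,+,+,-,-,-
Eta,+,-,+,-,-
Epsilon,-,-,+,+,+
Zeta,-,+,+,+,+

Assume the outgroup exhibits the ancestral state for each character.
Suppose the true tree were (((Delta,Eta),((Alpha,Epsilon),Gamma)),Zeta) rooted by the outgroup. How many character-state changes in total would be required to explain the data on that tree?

12

Map each character onto (((Delta,Eta),((Alpha,Epsilon),Gamma)),Zeta) (rooted by Outgroup) and count the minimum state changes it requires (Fitch parsimony):
Character 1: 3; Character 2: 2; Character 3: 2; Character 4: 2; Character 5: 3.
Total tree length = 12.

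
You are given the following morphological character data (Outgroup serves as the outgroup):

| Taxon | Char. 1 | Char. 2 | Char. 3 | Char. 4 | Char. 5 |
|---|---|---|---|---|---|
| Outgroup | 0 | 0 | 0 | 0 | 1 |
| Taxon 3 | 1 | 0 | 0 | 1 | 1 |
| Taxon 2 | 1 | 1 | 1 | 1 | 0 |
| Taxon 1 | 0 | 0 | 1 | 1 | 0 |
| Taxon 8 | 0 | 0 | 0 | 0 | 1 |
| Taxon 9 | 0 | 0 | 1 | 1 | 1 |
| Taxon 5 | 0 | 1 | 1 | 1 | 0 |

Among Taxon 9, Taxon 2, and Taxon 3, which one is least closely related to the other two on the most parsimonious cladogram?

Taxon 3

Character polarity is set by the outgroup: the derived state is whichever differs from the outgroup's state, so for Char. 5 the derived state is '0', and for the remaining characters it is '1'.
Char. 1 groups Taxon 2 and Taxon 3, which is incompatible with the clades supported by the remaining characters; treating it as convergent (homoplasy) costs fewer steps than any alternative tree.
Char. 2 (derived state '1') is shared by Taxon 2 and Taxon 5 — a synapomorphy uniting that clade.
Only Taxon 1, Taxon 2, Taxon 5, and Taxon 9 show the derived state '1' for Char. 3, supporting them as a clade.
Only Taxon 1, Taxon 2, Taxon 3, Taxon 5, and Taxon 9 show the derived state '1' for Char. 4, supporting them as a clade.
Char. 5 (derived state '0') is shared by Taxon 1, Taxon 2, and Taxon 5 — a synapomorphy uniting that clade.
Most parsimonious ingroup topology: ((Taxon 3,(((Taxon 2,Taxon 5),Taxon 1),Taxon 9)),Taxon 8).
Taxon 2 and Taxon 9 share a more recent common ancestor with each other than either does with Taxon 3, so Taxon 3 is the least closely related of the three.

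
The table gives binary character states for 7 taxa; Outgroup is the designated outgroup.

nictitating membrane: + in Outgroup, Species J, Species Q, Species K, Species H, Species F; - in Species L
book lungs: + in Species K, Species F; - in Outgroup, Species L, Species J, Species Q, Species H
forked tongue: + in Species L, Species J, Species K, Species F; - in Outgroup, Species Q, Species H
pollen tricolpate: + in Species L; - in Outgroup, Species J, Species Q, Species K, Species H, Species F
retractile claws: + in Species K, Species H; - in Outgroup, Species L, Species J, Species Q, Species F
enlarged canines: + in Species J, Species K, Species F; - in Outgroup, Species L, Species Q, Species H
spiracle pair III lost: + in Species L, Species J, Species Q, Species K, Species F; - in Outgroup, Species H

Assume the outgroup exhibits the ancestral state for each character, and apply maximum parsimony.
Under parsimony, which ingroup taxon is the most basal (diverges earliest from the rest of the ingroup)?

Species H

Character polarity is set by the outgroup: the derived state is whichever differs from the outgroup's state, so for nictitating membrane the derived state is '-', and for the remaining characters it is '+'.
nictitating membrane (derived state '-') is unique to Species L (autapomorphy; uninformative for grouping).
book lungs: derived state '+' in Species F and Species K only — synapomorphy for {Species F, Species K}.
Only Species F, Species J, Species K, and Species L show the derived state '+' for forked tongue, supporting them as a clade.
pollen tricolpate (derived state '+') is unique to Species L (autapomorphy; uninformative for grouping).
retractile claws (state '+') occurs in Species H and Species K but conflicts with the nesting implied by the other characters — most parsimoniously interpreted as homoplasy.
enlarged canines (derived state '+') is shared by Species F, Species J, and Species K — a synapomorphy uniting that clade.
spiracle pair III lost: derived state '+' in Species F, Species J, Species K, Species L, and Species Q only — synapomorphy for {Species F, Species J, Species K, Species L, Species Q}.
Most parsimonious ingroup topology: (((Species L,(Species J,(Species K,Species F))),Species Q),Species H).
Species H is sister to the clade containing all other ingroup taxa, so it is the earliest-diverging (most basal) ingroup lineage.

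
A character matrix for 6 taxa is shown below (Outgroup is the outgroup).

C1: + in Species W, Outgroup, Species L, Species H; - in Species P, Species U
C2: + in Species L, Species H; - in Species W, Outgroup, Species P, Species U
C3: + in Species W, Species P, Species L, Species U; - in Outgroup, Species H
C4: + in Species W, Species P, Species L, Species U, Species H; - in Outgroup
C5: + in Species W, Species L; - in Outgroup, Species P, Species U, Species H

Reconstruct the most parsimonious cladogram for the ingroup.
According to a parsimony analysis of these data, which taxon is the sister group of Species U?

Character polarity is set by the outgroup: the derived state is whichever differs from the outgroup's state, so for C1 the derived state is '-', and for the remaining characters it is '+'.
C1 (derived state '-') is shared by Species P and Species U — a synapomorphy uniting that clade.
C2 (state '+') occurs in Species H and Species L but conflicts with the nesting implied by the other characters — most parsimoniously interpreted as homoplasy.
C3: derived state '+' in Species L, Species P, Species U, and Species W only — synapomorphy for {Species L, Species P, Species U, Species W}.
C4 (derived state '+') is shared by all ingroup taxa — unites the whole ingroup.
C5 (derived state '+') is shared by Species L and Species W — a synapomorphy uniting that clade.
Most parsimonious ingroup topology: (((Species W,Species L),(Species U,Species P)),Species H).
Species U and Species P form a cherry on this tree, so they are sister taxa.

Species P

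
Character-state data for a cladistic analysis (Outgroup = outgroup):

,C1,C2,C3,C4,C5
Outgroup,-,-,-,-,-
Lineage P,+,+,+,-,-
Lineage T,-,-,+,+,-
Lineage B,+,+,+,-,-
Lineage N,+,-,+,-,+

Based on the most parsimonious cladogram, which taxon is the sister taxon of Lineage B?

The outgroup has state '-' for every character, so '+' is the derived state throughout.
C1 (derived state '+') is shared by Lineage B, Lineage N, and Lineage P — a synapomorphy uniting that clade.
C2 (derived state '+') is shared by Lineage B and Lineage P — a synapomorphy uniting that clade.
All ingroup taxa share the derived state '+' for C3; it defines the ingroup but does not resolve relationships within it.
C4: derived state '+' in Lineage T only — an autapomorphy, so it tells us nothing about relationships among taxa.
C5 (derived state '+') is unique to Lineage N (autapomorphy; uninformative for grouping).
Most parsimonious ingroup topology: (((Lineage P,Lineage B),Lineage N),Lineage T).
Lineage B and Lineage P form a cherry on this tree, so they are sister taxa.

Lineage P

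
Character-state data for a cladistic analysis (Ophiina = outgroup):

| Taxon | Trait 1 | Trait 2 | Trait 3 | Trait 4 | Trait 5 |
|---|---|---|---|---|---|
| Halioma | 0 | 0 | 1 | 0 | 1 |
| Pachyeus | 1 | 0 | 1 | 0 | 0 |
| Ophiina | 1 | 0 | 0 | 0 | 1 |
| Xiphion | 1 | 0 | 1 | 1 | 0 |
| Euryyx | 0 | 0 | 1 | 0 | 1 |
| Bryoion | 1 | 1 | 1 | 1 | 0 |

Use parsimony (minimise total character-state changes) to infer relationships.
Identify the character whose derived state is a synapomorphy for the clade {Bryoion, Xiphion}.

Trait 4

Character polarity is set by the outgroup: the derived state is whichever differs from the outgroup's state, so for Trait 1, Trait 5 the derived state is '0', and for the remaining characters it is '1'.
Trait 1 (derived state '0') is shared by Euryyx and Halioma — a synapomorphy uniting that clade.
Trait 2: derived state '1' in Bryoion only — an autapomorphy, so it tells us nothing about relationships among taxa.
All ingroup taxa share the derived state '1' for Trait 3; it defines the ingroup but does not resolve relationships within it.
Trait 4 (derived state '1') is shared by Bryoion and Xiphion — a synapomorphy uniting that clade.
Trait 5: derived state '0' in Bryoion, Pachyeus, and Xiphion only — synapomorphy for {Bryoion, Pachyeus, Xiphion}.
Most parsimonious ingroup topology: (((Xiphion,Bryoion),Pachyeus),(Euryyx,Halioma)).
The clade {Bryoion, Xiphion} is supported by Trait 4: its derived state '1' occurs in exactly those taxa and in no other taxon (including the outgroup).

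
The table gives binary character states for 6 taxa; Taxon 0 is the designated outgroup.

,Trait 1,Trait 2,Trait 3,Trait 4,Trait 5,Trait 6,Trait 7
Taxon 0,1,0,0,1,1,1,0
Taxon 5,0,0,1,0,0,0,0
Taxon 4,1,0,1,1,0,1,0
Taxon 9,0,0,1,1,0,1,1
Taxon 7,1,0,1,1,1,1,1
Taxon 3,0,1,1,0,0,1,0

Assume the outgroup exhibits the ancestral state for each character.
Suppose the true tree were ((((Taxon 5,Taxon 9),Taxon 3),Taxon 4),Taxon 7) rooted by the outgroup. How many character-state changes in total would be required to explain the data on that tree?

Map each character onto ((((Taxon 5,Taxon 9),Taxon 3),Taxon 4),Taxon 7) (rooted by Taxon 0) and count the minimum state changes it requires (Fitch parsimony):
Trait 1: 1; Trait 2: 1; Trait 3: 1; Trait 4: 2; Trait 5: 1; Trait 6: 1; Trait 7: 2.
Total tree length = 9.

9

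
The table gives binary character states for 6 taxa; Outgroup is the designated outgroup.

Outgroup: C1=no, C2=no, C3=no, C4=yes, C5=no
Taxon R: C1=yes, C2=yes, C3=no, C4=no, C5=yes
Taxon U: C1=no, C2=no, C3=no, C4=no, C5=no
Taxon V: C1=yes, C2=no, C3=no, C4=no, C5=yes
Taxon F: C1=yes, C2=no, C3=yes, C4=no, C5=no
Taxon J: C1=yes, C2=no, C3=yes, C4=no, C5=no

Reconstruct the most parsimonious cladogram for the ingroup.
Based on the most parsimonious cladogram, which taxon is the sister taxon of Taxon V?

Taxon R

Character polarity is set by the outgroup: the derived state is whichever differs from the outgroup's state, so for C4 the derived state is 'no', and for the remaining characters it is 'yes'.
C1: derived state 'yes' in Taxon F, Taxon J, Taxon R, and Taxon V only — synapomorphy for {Taxon F, Taxon J, Taxon R, Taxon V}.
C2 (derived state 'yes') is unique to Taxon R (autapomorphy; uninformative for grouping).
C3 (derived state 'yes') is shared by Taxon F and Taxon J — a synapomorphy uniting that clade.
All ingroup taxa share the derived state 'no' for C4; it defines the ingroup but does not resolve relationships within it.
C5: derived state 'yes' in Taxon R and Taxon V only — synapomorphy for {Taxon R, Taxon V}.
Most parsimonious ingroup topology: (((Taxon R,Taxon V),(Taxon F,Taxon J)),Taxon U).
Taxon V and Taxon R form a cherry on this tree, so they are sister taxa.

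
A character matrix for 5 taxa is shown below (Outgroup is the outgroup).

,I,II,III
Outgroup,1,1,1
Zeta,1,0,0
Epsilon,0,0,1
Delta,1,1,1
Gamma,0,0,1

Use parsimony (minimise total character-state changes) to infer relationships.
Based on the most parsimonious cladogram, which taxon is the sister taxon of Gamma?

The outgroup has state '1' for every character, so '0' is the derived state throughout.
Only Epsilon and Gamma show the derived state '0' for I, supporting them as a clade.
II (derived state '0') is shared by Epsilon, Gamma, and Zeta — a synapomorphy uniting that clade.
III (derived state '0') is unique to Zeta (autapomorphy; uninformative for grouping).
Most parsimonious ingroup topology: ((Zeta,(Epsilon,Gamma)),Delta).
Gamma and Epsilon form a cherry on this tree, so they are sister taxa.

Epsilon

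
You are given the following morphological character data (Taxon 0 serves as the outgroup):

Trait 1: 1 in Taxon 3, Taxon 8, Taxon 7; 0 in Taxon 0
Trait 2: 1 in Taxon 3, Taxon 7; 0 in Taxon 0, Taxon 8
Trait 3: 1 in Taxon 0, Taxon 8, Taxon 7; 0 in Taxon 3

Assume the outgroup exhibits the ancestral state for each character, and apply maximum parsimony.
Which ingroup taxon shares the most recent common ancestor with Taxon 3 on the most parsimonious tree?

Character polarity is set by the outgroup: the derived state is whichever differs from the outgroup's state, so for Trait 3 the derived state is '0', and for the remaining characters it is '1'.
Trait 1 (derived state '1') is shared by all ingroup taxa — unites the whole ingroup.
Trait 2: derived state '1' in Taxon 3 and Taxon 7 only — synapomorphy for {Taxon 3, Taxon 7}.
Trait 3: derived state '0' in Taxon 3 only — an autapomorphy, so it tells us nothing about relationships among taxa.
Most parsimonious ingroup topology: ((Taxon 7,Taxon 3),Taxon 8).
Taxon 3 and Taxon 7 form a cherry on this tree, so they are sister taxa.

Taxon 7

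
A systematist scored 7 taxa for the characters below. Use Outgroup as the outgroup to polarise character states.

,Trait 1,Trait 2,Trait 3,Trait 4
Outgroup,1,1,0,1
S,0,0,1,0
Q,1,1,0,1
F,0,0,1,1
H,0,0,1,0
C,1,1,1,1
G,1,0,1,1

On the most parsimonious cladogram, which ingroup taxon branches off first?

Character polarity is set by the outgroup: the derived state is whichever differs from the outgroup's state, so for Trait 1, Trait 2, Trait 4 the derived state is '0', and for the remaining characters it is '1'.
Trait 1 (derived state '0') is shared by F, H, and S — a synapomorphy uniting that clade.
Trait 2: derived state '0' in F, G, H, and S only — synapomorphy for {F, G, H, S}.
Trait 3: derived state '1' in C, F, G, H, and S only — synapomorphy for {C, F, G, H, S}.
Trait 4 (derived state '0') is shared by H and S — a synapomorphy uniting that clade.
Most parsimonious ingroup topology: (((((S,H),F),G),C),Q).
Q is sister to the clade containing all other ingroup taxa, so it is the earliest-diverging (most basal) ingroup lineage.

Q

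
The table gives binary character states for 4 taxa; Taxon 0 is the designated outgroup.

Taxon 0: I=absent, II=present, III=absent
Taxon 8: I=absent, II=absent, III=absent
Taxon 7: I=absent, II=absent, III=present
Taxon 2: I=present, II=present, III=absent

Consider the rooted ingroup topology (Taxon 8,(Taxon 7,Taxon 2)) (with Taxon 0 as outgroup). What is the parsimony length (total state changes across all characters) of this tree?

4

Map each character onto (Taxon 8,(Taxon 7,Taxon 2)) (rooted by Taxon 0) and count the minimum state changes it requires (Fitch parsimony):
I: 1; II: 2; III: 1.
Total tree length = 4.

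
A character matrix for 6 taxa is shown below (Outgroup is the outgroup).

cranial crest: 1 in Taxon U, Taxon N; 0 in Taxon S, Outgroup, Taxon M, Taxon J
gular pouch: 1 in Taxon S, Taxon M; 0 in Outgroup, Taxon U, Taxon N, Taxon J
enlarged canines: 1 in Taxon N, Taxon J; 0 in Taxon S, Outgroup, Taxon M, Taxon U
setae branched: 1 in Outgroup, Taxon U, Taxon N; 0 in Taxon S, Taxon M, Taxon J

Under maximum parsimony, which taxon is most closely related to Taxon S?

Character polarity is set by the outgroup: the derived state is whichever differs from the outgroup's state, so for setae branched the derived state is '0', and for the remaining characters it is '1'.
cranial crest (derived state '1') is shared by Taxon N and Taxon U — a synapomorphy uniting that clade.
Only Taxon M and Taxon S show the derived state '1' for gular pouch, supporting them as a clade.
enlarged canines (state '1') occurs in Taxon J and Taxon N but conflicts with the nesting implied by the other characters — most parsimoniously interpreted as homoplasy.
Only Taxon J, Taxon M, and Taxon S show the derived state '0' for setae branched, supporting them as a clade.
Most parsimonious ingroup topology: (((Taxon M,Taxon S),Taxon J),(Taxon N,Taxon U)).
Taxon S and Taxon M form a cherry on this tree, so they are sister taxa.

Taxon M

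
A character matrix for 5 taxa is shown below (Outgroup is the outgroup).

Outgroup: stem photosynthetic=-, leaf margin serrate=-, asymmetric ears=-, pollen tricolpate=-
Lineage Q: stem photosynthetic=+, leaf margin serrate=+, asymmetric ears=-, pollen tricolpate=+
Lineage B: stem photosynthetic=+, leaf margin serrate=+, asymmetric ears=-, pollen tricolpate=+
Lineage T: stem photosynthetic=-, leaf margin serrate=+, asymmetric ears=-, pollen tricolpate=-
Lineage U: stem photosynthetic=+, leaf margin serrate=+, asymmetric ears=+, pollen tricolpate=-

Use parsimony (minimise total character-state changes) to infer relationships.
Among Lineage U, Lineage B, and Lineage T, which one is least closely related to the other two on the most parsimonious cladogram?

Lineage T

The outgroup has state '-' for every character, so '+' is the derived state throughout.
Only Lineage B, Lineage Q, and Lineage U show the derived state '+' for stem photosynthetic, supporting them as a clade.
All ingroup taxa share the derived state '+' for leaf margin serrate; it defines the ingroup but does not resolve relationships within it.
asymmetric ears: derived state '+' in Lineage U only — an autapomorphy, so it tells us nothing about relationships among taxa.
pollen tricolpate: derived state '+' in Lineage B and Lineage Q only — synapomorphy for {Lineage B, Lineage Q}.
Most parsimonious ingroup topology: (((Lineage Q,Lineage B),Lineage U),Lineage T).
Lineage B and Lineage U share a more recent common ancestor with each other than either does with Lineage T, so Lineage T is the least closely related of the three.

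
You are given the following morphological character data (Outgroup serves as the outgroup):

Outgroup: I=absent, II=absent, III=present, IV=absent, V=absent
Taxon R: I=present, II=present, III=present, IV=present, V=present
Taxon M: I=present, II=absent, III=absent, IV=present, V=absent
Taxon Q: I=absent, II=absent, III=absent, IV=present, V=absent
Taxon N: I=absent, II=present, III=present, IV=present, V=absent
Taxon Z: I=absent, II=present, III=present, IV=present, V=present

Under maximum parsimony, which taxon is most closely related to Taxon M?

Taxon Q

Character polarity is set by the outgroup: the derived state is whichever differs from the outgroup's state, so for III the derived state is 'absent', and for the remaining characters it is 'present'.
I (state 'present') occurs in Taxon M and Taxon R but conflicts with the nesting implied by the other characters — most parsimoniously interpreted as homoplasy.
II: derived state 'present' in Taxon N, Taxon R, and Taxon Z only — synapomorphy for {Taxon N, Taxon R, Taxon Z}.
III: derived state 'absent' in Taxon M and Taxon Q only — synapomorphy for {Taxon M, Taxon Q}.
IV (derived state 'present') is shared by all ingroup taxa — unites the whole ingroup.
Only Taxon R and Taxon Z show the derived state 'present' for V, supporting them as a clade.
Most parsimonious ingroup topology: (((Taxon R,Taxon Z),Taxon N),(Taxon M,Taxon Q)).
Taxon M and Taxon Q form a cherry on this tree, so they are sister taxa.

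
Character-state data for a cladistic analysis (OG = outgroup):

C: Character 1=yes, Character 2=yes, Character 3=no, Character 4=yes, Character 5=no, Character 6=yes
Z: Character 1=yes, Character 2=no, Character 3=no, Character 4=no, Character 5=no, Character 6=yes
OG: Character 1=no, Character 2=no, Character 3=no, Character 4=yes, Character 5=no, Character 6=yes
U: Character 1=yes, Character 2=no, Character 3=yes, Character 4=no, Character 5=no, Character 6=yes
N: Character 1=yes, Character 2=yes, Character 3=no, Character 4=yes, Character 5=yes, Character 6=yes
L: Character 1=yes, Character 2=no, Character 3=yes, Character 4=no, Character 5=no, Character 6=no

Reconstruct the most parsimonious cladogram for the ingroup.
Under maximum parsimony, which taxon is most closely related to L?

Character polarity is set by the outgroup: the derived state is whichever differs from the outgroup's state, so for Character 4, Character 6 the derived state is 'no', and for the remaining characters it is 'yes'.
All ingroup taxa share the derived state 'yes' for Character 1; it defines the ingroup but does not resolve relationships within it.
Only C and N show the derived state 'yes' for Character 2, supporting them as a clade.
Character 3: derived state 'yes' in L and U only — synapomorphy for {L, U}.
Character 4: derived state 'no' in L, U, and Z only — synapomorphy for {L, U, Z}.
Character 5: derived state 'yes' in N only — an autapomorphy, so it tells us nothing about relationships among taxa.
Character 6: derived state 'no' in L only — an autapomorphy, so it tells us nothing about relationships among taxa.
Most parsimonious ingroup topology: (((L,U),Z),(C,N)).
L and U form a cherry on this tree, so they are sister taxa.

U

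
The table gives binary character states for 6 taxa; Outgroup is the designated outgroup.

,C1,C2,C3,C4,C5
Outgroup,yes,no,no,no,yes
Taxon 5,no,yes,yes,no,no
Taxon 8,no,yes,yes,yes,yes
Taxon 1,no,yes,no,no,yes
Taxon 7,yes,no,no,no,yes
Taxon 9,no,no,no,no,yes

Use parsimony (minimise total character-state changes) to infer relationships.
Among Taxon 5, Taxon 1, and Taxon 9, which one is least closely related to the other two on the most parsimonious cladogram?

Character polarity is set by the outgroup: the derived state is whichever differs from the outgroup's state, so for C1, C5 the derived state is 'no', and for the remaining characters it is 'yes'.
C1: derived state 'no' in Taxon 1, Taxon 5, Taxon 8, and Taxon 9 only — synapomorphy for {Taxon 1, Taxon 5, Taxon 8, Taxon 9}.
Only Taxon 1, Taxon 5, and Taxon 8 show the derived state 'yes' for C2, supporting them as a clade.
C3: derived state 'yes' in Taxon 5 and Taxon 8 only — synapomorphy for {Taxon 5, Taxon 8}.
C4 (derived state 'yes') is unique to Taxon 8 (autapomorphy; uninformative for grouping).
C5: derived state 'no' in Taxon 5 only — an autapomorphy, so it tells us nothing about relationships among taxa.
Most parsimonious ingroup topology: ((((Taxon 5,Taxon 8),Taxon 1),Taxon 9),Taxon 7).
Taxon 1 and Taxon 5 share a more recent common ancestor with each other than either does with Taxon 9, so Taxon 9 is the least closely related of the three.

Taxon 9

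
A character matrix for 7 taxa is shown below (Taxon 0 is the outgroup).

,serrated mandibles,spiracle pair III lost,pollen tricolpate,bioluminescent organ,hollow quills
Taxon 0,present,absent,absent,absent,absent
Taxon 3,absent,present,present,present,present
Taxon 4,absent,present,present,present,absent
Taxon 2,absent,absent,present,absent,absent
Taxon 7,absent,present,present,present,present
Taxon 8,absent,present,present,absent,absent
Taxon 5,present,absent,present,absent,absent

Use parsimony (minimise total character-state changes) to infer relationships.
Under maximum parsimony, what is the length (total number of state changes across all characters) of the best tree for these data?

5

Character polarity is set by the outgroup: the derived state is whichever differs from the outgroup's state, so for serrated mandibles the derived state is 'absent', and for the remaining characters it is 'present'.
serrated mandibles (derived state 'absent') is shared by Taxon 2, Taxon 3, Taxon 4, Taxon 7, and Taxon 8 — a synapomorphy uniting that clade.
spiracle pair III lost (derived state 'present') is shared by Taxon 3, Taxon 4, Taxon 7, and Taxon 8 — a synapomorphy uniting that clade.
pollen tricolpate (derived state 'present') is shared by all ingroup taxa — unites the whole ingroup.
Only Taxon 3, Taxon 4, and Taxon 7 show the derived state 'present' for bioluminescent organ, supporting them as a clade.
hollow quills (derived state 'present') is shared by Taxon 3 and Taxon 7 — a synapomorphy uniting that clade.
Most parsimonious ingroup topology: (((((Taxon 3,Taxon 7),Taxon 4),Taxon 8),Taxon 2),Taxon 5).
Changes per character on this tree: serrated mandibles: 1; spiracle pair III lost: 1; pollen tricolpate: 1; bioluminescent organ: 1; hollow quills: 1.
Total = 5.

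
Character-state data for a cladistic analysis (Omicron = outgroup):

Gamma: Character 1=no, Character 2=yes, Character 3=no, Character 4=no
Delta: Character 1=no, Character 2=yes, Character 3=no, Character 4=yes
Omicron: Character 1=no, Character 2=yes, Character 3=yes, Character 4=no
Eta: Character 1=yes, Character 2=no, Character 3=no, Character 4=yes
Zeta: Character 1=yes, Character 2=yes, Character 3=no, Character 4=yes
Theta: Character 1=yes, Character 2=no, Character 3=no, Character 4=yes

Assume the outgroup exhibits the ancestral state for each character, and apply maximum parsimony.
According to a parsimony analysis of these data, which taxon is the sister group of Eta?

Character polarity is set by the outgroup: the derived state is whichever differs from the outgroup's state, so for Character 2, Character 3 the derived state is 'no', and for the remaining characters it is 'yes'.
Character 1 (derived state 'yes') is shared by Eta, Theta, and Zeta — a synapomorphy uniting that clade.
Character 2: derived state 'no' in Eta and Theta only — synapomorphy for {Eta, Theta}.
All ingroup taxa share the derived state 'no' for Character 3; it defines the ingroup but does not resolve relationships within it.
Only Delta, Eta, Theta, and Zeta show the derived state 'yes' for Character 4, supporting them as a clade.
Most parsimonious ingroup topology: ((((Theta,Eta),Zeta),Delta),Gamma).
Eta and Theta form a cherry on this tree, so they are sister taxa.

Theta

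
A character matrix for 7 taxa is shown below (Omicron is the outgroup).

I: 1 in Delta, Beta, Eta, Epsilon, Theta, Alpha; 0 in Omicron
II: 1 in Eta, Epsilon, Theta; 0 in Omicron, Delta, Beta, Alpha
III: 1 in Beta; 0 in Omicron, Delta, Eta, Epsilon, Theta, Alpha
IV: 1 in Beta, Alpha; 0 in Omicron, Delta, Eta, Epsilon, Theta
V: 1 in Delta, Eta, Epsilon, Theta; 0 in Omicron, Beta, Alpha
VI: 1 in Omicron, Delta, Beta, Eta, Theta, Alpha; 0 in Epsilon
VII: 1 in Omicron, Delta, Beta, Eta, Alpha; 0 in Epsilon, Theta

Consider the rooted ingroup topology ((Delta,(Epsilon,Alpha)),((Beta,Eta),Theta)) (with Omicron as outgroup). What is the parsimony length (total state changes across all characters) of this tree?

Map each character onto ((Delta,(Epsilon,Alpha)),((Beta,Eta),Theta)) (rooted by Omicron) and count the minimum state changes it requires (Fitch parsimony):
I: 1; II: 3; III: 1; IV: 2; V: 3; VI: 1; VII: 2.
Total tree length = 13.

13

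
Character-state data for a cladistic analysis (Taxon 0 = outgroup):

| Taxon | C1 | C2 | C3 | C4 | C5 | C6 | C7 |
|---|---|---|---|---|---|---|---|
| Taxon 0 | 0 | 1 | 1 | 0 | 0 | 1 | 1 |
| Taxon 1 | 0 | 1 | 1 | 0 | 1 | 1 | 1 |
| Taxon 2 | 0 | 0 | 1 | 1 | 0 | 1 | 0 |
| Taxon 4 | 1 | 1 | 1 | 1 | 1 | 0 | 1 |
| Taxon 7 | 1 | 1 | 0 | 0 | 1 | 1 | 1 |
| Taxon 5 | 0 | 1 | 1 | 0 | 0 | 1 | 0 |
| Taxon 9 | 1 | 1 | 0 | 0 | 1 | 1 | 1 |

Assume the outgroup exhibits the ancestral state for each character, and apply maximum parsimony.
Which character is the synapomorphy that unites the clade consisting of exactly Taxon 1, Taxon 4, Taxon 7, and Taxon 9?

Character polarity is set by the outgroup: the derived state is whichever differs from the outgroup's state, so for C2, C3, C6, C7 the derived state is '0', and for the remaining characters it is '1'.
C1 (derived state '1') is shared by Taxon 4, Taxon 7, and Taxon 9 — a synapomorphy uniting that clade.
C2: derived state '0' in Taxon 2 only — an autapomorphy, so it tells us nothing about relationships among taxa.
Only Taxon 7 and Taxon 9 show the derived state '0' for C3, supporting them as a clade.
C4 (state '1') occurs in Taxon 2 and Taxon 4 but conflicts with the nesting implied by the other characters — most parsimoniously interpreted as homoplasy.
C5: derived state '1' in Taxon 1, Taxon 4, Taxon 7, and Taxon 9 only — synapomorphy for {Taxon 1, Taxon 4, Taxon 7, Taxon 9}.
C6: derived state '0' in Taxon 4 only — an autapomorphy, so it tells us nothing about relationships among taxa.
Only Taxon 2 and Taxon 5 show the derived state '0' for C7, supporting them as a clade.
Most parsimonious ingroup topology: ((Taxon 1,(Taxon 4,(Taxon 7,Taxon 9))),(Taxon 2,Taxon 5)).
The clade {Taxon 1, Taxon 4, Taxon 7, Taxon 9} is supported by C5: its derived state '1' occurs in exactly those taxa and in no other taxon (including the outgroup).

C5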